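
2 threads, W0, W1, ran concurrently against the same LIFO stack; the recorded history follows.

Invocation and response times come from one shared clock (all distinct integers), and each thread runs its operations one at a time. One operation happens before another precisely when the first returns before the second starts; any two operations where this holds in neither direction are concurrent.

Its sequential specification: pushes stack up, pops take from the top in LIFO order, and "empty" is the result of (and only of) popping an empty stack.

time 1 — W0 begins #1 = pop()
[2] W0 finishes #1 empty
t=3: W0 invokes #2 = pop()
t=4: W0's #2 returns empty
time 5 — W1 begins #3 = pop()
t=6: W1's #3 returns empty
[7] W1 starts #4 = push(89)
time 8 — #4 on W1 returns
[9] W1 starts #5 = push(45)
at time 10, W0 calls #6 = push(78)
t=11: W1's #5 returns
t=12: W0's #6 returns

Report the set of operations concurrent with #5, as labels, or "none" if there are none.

#5 spans [9,11]: anything still running between times 9 and 11 counts as concurrent
#1 [1,2]: before
#2 [3,4]: before
#3 [5,6]: before
#4 [7,8]: before
#6 [10,12]: concurrent

#6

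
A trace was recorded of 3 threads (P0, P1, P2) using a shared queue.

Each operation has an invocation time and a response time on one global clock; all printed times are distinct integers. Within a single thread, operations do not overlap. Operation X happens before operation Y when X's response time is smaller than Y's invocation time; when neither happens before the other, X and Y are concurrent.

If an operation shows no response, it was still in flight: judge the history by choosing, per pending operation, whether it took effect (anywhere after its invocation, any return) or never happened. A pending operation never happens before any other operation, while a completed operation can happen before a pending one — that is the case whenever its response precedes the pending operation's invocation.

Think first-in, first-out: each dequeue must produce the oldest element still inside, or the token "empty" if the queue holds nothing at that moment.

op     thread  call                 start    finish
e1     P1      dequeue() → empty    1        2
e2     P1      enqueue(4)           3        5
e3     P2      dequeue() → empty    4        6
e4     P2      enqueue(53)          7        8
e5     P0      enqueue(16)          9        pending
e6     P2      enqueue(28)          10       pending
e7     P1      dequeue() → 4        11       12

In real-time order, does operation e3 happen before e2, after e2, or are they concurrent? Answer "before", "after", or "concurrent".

concurrent

e3 spans [4,6], e2 spans [3,5]
the intervals overlap in both directions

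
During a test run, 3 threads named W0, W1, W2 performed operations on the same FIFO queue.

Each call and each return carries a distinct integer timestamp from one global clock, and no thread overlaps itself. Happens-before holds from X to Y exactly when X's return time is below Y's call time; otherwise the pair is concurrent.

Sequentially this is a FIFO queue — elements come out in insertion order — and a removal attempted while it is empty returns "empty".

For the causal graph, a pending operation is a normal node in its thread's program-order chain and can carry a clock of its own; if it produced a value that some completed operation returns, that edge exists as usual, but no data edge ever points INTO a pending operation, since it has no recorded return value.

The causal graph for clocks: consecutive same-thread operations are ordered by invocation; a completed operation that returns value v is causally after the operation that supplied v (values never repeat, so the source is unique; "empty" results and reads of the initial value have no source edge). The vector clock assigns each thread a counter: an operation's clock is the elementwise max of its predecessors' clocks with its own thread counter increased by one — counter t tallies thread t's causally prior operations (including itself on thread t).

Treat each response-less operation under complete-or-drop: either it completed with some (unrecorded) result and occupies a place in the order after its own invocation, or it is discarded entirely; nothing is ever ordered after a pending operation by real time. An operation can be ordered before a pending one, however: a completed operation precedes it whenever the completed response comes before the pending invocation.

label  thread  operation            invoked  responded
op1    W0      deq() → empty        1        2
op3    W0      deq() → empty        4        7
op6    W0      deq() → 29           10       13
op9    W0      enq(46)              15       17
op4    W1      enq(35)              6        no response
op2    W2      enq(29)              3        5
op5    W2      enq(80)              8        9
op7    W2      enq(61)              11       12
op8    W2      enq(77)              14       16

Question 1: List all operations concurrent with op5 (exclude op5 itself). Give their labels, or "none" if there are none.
op4

op5 spans [8,9]; an op avoiding the whole window 8..9 is ordered, any other is concurrent
op1 [1,2]: before
op2 [3,5]: before
op3 [4,7]: before
op4 [6,…): concurrent
op6 [10,13]: after
op7 [11,12]: after
op8 [14,16]: after
op9 [15,17]: after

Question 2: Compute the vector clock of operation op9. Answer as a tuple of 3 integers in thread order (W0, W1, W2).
(4, 0, 1)

VC(op2, invoked at 3): no causal predecessors; +1 on W2 → (0, 0, 1)
VC(op4, invoked at 6): no causal predecessors; +1 on W1 → (0, 1, 0)
VC(op1, invoked at 1): no causal predecessors; +1 on W0 → (1, 0, 0)
merge at op5 (invoked 8): VC(op2)=(0, 0, 1), own-thread bump on W2 → (0, 0, 2)
merge at op3 (invoked 4): VC(op1)=(1, 0, 0), own-thread bump on W0 → (2, 0, 0)
merge at op7 (invoked 11): VC(op5)=(0, 0, 2), own-thread bump on W2 → (0, 0, 3)
merge at op8 (invoked 14): VC(op7)=(0, 0, 3), own-thread bump on W2 → (0, 0, 4)
merge at op6 (invoked 10): VC(op2)=(0, 0, 1), VC(op3)=(2, 0, 0), own-thread bump on W0 → (3, 0, 1)
merge at op9 (invoked 15): VC(op6)=(3, 0, 1), own-thread bump on W0 → (4, 0, 1)
target: VC(op9) = (4, 0, 1)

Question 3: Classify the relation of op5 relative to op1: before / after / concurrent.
after

op5 spans [8,9], op1 spans [1,2]
resp(op1)=2 < inv(op5)=8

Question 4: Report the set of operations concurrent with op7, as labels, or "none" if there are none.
op4, op6

concurrent with op7 ([11,12]): every op whose interval crosses 11..12
op1 [1,2]: before
op2 [3,5]: before
op3 [4,7]: before
op4 [6,…): concurrent
op5 [8,9]: before
op6 [10,13]: concurrent
op8 [14,16]: after
op9 [15,17]: after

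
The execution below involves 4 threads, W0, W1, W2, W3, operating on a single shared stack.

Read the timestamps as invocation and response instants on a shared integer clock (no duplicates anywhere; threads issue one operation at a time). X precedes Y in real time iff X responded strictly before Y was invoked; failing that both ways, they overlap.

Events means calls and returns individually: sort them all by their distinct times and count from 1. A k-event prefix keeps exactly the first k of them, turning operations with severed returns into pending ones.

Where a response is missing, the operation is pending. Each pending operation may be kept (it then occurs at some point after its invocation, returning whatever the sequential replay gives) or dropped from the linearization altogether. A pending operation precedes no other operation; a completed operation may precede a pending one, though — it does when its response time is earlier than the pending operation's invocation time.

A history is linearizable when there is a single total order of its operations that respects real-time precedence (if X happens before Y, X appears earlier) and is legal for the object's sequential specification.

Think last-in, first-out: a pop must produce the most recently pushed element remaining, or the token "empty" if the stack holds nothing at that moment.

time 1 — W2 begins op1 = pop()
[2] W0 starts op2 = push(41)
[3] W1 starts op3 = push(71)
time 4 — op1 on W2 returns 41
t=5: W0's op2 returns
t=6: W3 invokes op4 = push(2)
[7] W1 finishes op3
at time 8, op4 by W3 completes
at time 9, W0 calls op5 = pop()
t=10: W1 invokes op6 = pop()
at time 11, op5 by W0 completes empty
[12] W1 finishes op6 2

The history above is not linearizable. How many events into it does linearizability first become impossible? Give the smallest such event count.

events 1..10 are linearizable, e.g. via op2, op1, op3, op4:
step 1: op2 push(41) — stack <41>
step 2: op1 pop() → 41 — stack <>
step 3: op3 push(71) — stack <71>
step 4: op4 push(2) — stack <71,2>
at event 11 (op5's time-11 response) nothing linearizes any more
include/drop combinations of the 1 pending operation (op6) were all tried; none helps
take op1, op2, op3, op4, op5 (pending dropped): step 1 already fails, because op1 pop() → 41 cannot occur there
take op1, op2, op4, op3, op5 (pending dropped): step 1 already fails, because op1 pop() → 41 cannot occur there

11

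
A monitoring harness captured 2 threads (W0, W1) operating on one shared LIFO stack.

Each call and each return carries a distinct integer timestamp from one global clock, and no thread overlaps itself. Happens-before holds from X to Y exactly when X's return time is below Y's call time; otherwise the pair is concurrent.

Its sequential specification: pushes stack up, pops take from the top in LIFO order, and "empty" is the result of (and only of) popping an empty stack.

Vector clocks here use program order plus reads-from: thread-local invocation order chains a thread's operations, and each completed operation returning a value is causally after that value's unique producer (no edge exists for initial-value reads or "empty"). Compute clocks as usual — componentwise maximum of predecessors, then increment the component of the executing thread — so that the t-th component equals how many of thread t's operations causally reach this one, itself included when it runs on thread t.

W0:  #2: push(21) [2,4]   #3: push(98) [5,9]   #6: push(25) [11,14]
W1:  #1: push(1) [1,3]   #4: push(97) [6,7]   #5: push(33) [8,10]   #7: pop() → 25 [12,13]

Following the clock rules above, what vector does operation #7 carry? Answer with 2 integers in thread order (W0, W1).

#1, invoked 1, has no incoming edges; only W1's bump applies → (0, 1)
#2, invoked 2, has no incoming edges; only W0's bump applies → (1, 0)
#4 (invocation 6): componentwise max over VC(#1)=(0, 1), +1 at W1, giving (0, 2)
#3 (invocation 5): componentwise max over VC(#2)=(1, 0), +1 at W0, giving (2, 0)
#5 (invocation 8): componentwise max over VC(#4)=(0, 2), +1 at W1, giving (0, 3)
#6 (invocation 11): componentwise max over VC(#3)=(2, 0), +1 at W0, giving (3, 0)
#7 (invocation 12): componentwise max over VC(#5)=(0, 3), VC(#6)=(3, 0), +1 at W1, giving (3, 4)
target: VC(#7) = (3, 4)

(3, 4)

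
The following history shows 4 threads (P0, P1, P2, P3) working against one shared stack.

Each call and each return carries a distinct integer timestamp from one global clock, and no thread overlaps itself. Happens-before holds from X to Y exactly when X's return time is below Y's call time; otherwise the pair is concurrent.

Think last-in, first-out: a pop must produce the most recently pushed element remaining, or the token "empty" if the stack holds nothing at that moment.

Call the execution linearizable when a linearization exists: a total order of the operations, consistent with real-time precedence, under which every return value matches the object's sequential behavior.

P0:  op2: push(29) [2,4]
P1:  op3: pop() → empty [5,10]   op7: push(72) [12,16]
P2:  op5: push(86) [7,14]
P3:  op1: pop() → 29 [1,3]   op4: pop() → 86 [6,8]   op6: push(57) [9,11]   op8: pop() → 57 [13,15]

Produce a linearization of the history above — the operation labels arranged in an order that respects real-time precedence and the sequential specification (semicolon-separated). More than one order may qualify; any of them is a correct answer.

1. op2 push(29), leaving stack <29>
2. op1 pop() → 29, leaving stack <>
3. op3 pop() → empty, leaving stack <>
4. op5 push(86), leaving stack <86>
5. op4 pop() → 86, leaving stack <>
6. op6 push(57), leaving stack <57>
7. op8 pop() → 57, leaving stack <>
8. op7 push(72), leaving stack <72>

op2; op1; op3; op5; op4; op6; op8; op7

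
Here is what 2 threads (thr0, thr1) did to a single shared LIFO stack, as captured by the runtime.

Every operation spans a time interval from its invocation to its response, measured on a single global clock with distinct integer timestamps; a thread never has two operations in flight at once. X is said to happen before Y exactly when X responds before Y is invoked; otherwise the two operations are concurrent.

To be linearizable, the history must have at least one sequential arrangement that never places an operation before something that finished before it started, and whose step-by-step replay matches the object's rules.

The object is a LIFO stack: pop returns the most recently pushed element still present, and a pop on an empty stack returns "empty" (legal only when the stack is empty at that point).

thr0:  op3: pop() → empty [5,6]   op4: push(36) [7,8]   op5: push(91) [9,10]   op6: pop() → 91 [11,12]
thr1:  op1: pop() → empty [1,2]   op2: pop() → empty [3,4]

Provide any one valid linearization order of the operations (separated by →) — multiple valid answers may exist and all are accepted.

op1 → op2 → op3 → op4 → op5 → op6

step 1: op1 pop() → empty — stack <>
step 2: op2 pop() → empty — stack <>
step 3: op3 pop() → empty — stack <>
step 4: op4 push(36) — stack <36>
step 5: op5 push(91) — stack <36,91>
step 6: op6 pop() → 91 — stack <36>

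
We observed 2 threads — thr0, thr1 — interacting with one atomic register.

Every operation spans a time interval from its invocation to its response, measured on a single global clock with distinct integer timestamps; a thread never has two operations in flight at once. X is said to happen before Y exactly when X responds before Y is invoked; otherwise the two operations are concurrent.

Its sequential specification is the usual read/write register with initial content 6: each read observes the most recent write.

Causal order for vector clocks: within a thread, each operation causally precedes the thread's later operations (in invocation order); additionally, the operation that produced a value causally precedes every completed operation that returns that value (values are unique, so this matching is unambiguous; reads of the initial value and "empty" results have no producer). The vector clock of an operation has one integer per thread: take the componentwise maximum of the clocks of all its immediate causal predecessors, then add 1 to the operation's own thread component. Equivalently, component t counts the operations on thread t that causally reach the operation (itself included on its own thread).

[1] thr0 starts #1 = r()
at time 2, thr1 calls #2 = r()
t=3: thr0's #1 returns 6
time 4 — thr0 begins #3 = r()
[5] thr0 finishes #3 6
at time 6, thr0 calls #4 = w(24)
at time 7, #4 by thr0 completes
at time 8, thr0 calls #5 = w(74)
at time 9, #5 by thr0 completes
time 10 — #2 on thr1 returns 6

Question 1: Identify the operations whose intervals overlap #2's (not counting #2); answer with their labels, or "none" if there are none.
Answer: #1, #3, #4, #5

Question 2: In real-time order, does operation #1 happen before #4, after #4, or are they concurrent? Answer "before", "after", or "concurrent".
Answer: before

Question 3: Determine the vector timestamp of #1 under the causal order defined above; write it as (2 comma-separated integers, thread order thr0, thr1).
Answer: (1, 0)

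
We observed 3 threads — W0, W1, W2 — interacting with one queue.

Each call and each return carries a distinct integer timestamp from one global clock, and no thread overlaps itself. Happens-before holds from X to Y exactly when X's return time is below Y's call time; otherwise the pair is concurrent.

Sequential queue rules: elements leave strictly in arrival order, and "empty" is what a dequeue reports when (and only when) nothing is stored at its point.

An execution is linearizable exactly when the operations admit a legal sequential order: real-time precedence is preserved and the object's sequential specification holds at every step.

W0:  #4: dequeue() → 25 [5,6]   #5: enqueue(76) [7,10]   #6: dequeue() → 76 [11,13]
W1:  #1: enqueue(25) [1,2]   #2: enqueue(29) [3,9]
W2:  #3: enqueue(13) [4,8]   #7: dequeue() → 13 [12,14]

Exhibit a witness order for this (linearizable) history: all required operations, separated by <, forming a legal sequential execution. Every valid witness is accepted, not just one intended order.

after step 1 (#1 enqueue(25)): queue <25>
after step 2 (#3 enqueue(13)): queue <25,13>
after step 3 (#4 dequeue() → 25): queue <13>
after step 4 (#5 enqueue(76)): queue <13,76>
after step 5 (#2 enqueue(29)): queue <13,76,29>
after step 6 (#7 dequeue() → 13): queue <76,29>
after step 7 (#6 dequeue() → 76): queue <29>

#1 < #3 < #4 < #5 < #2 < #7 < #6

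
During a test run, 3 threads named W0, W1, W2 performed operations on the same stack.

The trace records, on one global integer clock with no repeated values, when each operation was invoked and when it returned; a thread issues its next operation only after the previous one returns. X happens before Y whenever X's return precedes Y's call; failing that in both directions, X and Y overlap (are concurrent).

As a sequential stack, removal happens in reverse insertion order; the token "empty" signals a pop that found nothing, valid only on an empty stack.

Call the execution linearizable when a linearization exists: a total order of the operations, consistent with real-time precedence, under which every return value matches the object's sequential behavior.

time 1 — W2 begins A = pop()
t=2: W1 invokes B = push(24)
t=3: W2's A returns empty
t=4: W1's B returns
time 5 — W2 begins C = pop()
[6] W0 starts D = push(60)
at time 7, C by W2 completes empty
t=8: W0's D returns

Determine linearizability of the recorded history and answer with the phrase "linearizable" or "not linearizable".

not linearizable

the violation lands at event 7, C's response at time 7: events 1..6 linearize, events 1..7 do not
3 completed operations, 2 real-time-consistent orders — every stack replay fails
completion choices over the 1 pending operation (D) were checked; none helps
for example A, B, C (pending dropped) fails at step 3: C pop() → empty is not legal there
for example B, A, C (pending dropped) fails at step 2: A pop() → empty is not legal there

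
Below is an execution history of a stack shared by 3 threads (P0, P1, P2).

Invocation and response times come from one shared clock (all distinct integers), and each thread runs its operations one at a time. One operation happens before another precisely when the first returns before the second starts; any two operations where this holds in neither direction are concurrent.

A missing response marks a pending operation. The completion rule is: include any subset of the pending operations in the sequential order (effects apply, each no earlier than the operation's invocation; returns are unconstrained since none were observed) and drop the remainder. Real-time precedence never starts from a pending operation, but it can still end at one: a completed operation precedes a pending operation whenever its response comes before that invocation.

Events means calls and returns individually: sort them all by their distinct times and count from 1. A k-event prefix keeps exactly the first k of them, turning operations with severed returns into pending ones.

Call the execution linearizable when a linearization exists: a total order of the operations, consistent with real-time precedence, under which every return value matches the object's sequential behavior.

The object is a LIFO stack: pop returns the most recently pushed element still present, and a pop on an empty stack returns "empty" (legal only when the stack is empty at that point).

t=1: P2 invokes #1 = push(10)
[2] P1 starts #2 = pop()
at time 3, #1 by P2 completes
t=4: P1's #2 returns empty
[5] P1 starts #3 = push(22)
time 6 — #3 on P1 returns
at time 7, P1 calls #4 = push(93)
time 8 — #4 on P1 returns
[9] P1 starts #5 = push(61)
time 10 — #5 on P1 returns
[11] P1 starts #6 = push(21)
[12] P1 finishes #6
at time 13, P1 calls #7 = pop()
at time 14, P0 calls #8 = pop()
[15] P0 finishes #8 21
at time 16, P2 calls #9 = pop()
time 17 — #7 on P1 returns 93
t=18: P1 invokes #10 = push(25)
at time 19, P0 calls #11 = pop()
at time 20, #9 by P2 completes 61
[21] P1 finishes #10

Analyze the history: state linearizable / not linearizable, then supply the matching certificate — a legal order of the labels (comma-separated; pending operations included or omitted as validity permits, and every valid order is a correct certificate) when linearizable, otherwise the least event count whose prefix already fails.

linearizable — witness: #2, #1, #3, #4, #5, #6, #8, #9, #7, #10

after step 1 (#2 pop() → empty): stack <>
after step 2 (#1 push(10)): stack <10>
after step 3 (#3 push(22)): stack <10,22>
after step 4 (#4 push(93)): stack <10,22,93>
after step 5 (#5 push(61)): stack <10,22,93,61>
after step 6 (#6 push(21)): stack <10,22,93,61,21>
after step 7 (#8 pop() → 21): stack <10,22,93,61>
after step 8 (#9 pop() → 61): stack <10,22,93>
after step 9 (#7 pop() → 93): stack <10,22>
after step 10 (#10 push(25)): stack <10,22,25>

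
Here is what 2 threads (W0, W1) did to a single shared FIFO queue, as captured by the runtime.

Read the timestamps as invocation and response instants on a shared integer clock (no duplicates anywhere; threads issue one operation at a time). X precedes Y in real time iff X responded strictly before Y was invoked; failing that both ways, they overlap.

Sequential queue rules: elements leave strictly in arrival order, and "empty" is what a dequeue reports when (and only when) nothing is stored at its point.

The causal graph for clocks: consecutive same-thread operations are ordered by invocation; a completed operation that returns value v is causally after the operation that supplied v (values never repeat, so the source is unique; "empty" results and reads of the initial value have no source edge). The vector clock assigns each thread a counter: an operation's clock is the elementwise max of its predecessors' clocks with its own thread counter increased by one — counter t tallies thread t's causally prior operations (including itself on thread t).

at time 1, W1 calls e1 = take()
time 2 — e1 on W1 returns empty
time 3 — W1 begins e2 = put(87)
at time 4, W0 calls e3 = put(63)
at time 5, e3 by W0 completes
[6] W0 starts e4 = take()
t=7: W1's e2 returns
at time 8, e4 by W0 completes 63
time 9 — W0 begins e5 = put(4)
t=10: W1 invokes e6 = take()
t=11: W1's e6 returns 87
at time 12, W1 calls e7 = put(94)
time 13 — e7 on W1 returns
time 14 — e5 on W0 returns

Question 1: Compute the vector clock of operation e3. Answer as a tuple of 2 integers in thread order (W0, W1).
e1, invoked 1, has no incoming edges; only W1's bump applies → (0, 1)
e3, invoked 4, has no incoming edges; only W0's bump applies → (1, 0)
e2 (invocation 3): componentwise max over VC(e1)=(0, 1), +1 at W1, giving (0, 2)
e4 (invocation 6): componentwise max over VC(e3)=(1, 0), +1 at W0, giving (2, 0)
e6 (invocation 10): componentwise max over VC(e2)=(0, 2), +1 at W1, giving (0, 3)
e5 (invocation 9): componentwise max over VC(e4)=(2, 0), +1 at W0, giving (3, 0)
e7 (invocation 12): componentwise max over VC(e6)=(0, 3), +1 at W1, giving (0, 4)
target: VC(e3) = (1, 0)

(1, 0)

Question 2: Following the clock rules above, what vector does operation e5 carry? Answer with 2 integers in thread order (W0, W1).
root op e1, invoked 1: fresh clock plus W1's own tick → (0, 1)
root op e3, invoked 4: fresh clock plus W0's own tick → (1, 0)
e2, invoked 3, takes VC(e1)=(0, 1) under max, adds 1 for W1 → (0, 2)
e4, invoked 6, takes VC(e3)=(1, 0) under max, adds 1 for W0 → (2, 0)
e6, invoked 10, takes VC(e2)=(0, 2) under max, adds 1 for W1 → (0, 3)
e5, invoked 9, takes VC(e4)=(2, 0) under max, adds 1 for W0 → (3, 0)
e7, invoked 12, takes VC(e6)=(0, 3) under max, adds 1 for W1 → (0, 4)
target: VC(e5) = (3, 0)

(3, 0)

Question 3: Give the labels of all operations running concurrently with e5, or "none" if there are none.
overlap test against e5 [9,14]: concurrent iff the interval meets 9..14
e1 [1,2]: before
e2 [3,7]: before
e3 [4,5]: before
e4 [6,8]: before
e6 [10,11]: concurrent
e7 [12,13]: concurrent

e6, e7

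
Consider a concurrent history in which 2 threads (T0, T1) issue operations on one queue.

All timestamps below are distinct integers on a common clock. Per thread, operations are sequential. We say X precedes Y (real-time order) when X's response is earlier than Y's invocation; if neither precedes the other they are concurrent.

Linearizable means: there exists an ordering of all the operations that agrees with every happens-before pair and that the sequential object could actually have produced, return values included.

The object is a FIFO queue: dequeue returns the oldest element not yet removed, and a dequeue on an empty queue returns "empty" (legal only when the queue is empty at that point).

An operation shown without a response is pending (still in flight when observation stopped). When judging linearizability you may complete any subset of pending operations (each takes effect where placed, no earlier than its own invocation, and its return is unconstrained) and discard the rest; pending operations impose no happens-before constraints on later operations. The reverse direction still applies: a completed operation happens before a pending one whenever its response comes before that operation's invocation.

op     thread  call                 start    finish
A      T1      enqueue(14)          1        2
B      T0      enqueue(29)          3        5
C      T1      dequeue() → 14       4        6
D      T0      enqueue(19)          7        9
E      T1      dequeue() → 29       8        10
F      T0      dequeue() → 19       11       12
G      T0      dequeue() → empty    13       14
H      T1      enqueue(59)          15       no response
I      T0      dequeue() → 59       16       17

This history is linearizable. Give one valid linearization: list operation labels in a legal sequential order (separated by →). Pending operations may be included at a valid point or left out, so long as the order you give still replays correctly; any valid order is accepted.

A → B → C → D → E → F → G → H → I

step 1: A enqueue(14) — queue <14>
step 2: B enqueue(29) — queue <14,29>
step 3: C dequeue() → 14 — queue <29>
step 4: D enqueue(19) — queue <29,19>
step 5: E dequeue() → 29 — queue <19>
step 6: F dequeue() → 19 — queue <>
step 7: G dequeue() → empty — queue <>
step 8: H enqueue(59) (pending, included) — queue <59>
step 9: I dequeue() → 59 — queue <>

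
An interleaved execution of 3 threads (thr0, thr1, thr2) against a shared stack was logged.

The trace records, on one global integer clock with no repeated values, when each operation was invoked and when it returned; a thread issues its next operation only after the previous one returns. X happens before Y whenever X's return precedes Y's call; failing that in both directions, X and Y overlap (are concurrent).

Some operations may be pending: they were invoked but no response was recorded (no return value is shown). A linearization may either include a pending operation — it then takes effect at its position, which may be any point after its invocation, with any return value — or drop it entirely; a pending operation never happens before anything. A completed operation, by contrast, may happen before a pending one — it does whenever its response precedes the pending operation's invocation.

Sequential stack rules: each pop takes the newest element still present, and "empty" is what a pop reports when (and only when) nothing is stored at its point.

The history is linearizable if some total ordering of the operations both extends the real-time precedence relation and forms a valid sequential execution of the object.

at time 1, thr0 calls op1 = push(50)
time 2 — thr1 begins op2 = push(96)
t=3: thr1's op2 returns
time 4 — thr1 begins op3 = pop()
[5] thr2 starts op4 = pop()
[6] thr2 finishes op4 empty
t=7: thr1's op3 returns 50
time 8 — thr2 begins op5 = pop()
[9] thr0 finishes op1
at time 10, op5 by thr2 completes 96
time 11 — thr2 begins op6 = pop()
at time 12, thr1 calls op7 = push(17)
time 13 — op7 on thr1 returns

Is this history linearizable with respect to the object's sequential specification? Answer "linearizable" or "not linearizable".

events 1..6 are fine; event 7 — the response of op3 at time 7 — makes the prefix non-linearizable
3 completed operations, 2 real-time-consistent orders — every stack replay fails
completion choices over the 1 pending operation (op1) were checked; none helps
for example op2, op3, op4 (pending dropped) fails at step 2: op3 pop() → 50 is not legal there
for example op2, op4, op3 (pending dropped) fails at step 2: op4 pop() → empty is not legal there

not linearizable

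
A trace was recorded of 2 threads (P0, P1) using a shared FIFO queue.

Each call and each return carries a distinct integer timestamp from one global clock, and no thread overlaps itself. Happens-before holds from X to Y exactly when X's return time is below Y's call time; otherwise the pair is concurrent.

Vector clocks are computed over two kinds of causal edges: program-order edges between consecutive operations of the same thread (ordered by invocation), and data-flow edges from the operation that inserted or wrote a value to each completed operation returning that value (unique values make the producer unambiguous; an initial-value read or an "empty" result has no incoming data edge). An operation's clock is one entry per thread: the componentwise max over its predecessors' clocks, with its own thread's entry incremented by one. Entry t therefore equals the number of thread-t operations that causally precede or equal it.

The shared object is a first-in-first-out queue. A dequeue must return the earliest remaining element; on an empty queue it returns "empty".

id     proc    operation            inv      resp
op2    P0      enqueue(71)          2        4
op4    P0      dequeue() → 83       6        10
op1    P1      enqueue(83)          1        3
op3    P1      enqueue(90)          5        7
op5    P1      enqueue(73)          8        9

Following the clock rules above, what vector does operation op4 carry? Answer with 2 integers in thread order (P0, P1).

(2, 1)

invoked at 1, op1 has no predecessors; its own P1 bump gives (0, 1)
invoked at 2, op2 has no predecessors; its own P0 bump gives (1, 0)
op3 (invocation 5): componentwise max over VC(op1)=(0, 1), +1 at P1, giving (0, 2)
op5 (invocation 8): componentwise max over VC(op3)=(0, 2), +1 at P1, giving (0, 3)
op4 (invocation 6): componentwise max over VC(op1)=(0, 1), VC(op2)=(1, 0), +1 at P0, giving (2, 1)
target: VC(op4) = (2, 1)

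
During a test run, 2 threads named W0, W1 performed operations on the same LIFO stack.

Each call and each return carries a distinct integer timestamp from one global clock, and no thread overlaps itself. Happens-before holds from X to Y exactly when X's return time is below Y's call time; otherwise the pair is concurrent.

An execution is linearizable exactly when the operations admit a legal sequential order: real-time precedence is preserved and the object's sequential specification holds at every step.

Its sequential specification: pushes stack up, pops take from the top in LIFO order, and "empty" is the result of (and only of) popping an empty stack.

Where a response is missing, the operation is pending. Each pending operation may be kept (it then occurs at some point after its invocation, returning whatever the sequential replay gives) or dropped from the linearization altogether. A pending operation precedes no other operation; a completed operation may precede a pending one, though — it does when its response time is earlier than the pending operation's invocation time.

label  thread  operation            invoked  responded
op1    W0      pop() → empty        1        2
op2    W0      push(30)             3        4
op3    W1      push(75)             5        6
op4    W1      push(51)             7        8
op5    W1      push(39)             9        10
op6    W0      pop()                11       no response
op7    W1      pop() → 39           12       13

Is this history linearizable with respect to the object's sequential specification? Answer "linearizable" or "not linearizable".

witness order: op1, op2, op3, op4, op5, op7
after step 1 (op1 pop() → empty): stack <>
after step 2 (op2 push(30)): stack <30>
after step 3 (op3 push(75)): stack <30,75>
after step 4 (op4 push(51)): stack <30,75,51>
after step 5 (op5 push(39)): stack <30,75,51,39>
after step 6 (op7 pop() → 39): stack <30,75,51>

linearizable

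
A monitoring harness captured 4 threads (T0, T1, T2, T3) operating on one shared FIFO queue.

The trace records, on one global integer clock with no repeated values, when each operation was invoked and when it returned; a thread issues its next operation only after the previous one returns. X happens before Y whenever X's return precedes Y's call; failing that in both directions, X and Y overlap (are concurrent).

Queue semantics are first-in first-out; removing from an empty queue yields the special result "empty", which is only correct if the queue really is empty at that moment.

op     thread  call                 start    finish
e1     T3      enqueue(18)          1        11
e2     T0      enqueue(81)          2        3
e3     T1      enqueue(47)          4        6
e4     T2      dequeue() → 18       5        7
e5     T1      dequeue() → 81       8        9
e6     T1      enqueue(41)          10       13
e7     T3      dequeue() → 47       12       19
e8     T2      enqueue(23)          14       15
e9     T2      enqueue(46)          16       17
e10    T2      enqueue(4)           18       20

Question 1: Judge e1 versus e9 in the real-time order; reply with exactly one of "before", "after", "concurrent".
Answer: before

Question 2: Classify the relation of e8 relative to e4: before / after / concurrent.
Answer: after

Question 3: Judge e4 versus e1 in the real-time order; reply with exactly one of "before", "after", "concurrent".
Answer: concurrent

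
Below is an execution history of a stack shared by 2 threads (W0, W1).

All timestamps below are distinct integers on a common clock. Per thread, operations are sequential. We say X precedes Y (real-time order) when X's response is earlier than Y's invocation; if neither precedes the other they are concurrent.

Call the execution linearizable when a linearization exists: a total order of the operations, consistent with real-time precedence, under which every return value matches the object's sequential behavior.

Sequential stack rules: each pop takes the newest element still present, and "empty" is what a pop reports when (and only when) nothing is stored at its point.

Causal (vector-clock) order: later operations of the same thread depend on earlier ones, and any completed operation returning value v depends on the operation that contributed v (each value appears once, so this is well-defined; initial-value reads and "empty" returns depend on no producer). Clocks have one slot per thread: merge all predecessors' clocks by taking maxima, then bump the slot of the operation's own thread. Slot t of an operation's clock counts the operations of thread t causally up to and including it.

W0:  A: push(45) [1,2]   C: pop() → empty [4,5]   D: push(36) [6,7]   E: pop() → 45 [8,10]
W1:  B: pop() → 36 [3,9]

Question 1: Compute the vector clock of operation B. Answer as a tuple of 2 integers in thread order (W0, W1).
Answer: (3, 1)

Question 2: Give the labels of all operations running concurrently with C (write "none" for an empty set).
Answer: B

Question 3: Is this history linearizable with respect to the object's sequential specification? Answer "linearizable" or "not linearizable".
the violation lands at event 9, B's response at time 9: events 1..8 linearize, events 1..9 do not
3 orders of the 4 completed stack ops respect real time; none is legal
including or dropping the 1 pending operation (E) in any combination fails
for example A, B, C, D (pending dropped) fails at step 2: B pop() → 36 is not legal there
for example A, C, B, D (pending dropped) fails at step 2: C pop() → empty is not legal there

not linearizable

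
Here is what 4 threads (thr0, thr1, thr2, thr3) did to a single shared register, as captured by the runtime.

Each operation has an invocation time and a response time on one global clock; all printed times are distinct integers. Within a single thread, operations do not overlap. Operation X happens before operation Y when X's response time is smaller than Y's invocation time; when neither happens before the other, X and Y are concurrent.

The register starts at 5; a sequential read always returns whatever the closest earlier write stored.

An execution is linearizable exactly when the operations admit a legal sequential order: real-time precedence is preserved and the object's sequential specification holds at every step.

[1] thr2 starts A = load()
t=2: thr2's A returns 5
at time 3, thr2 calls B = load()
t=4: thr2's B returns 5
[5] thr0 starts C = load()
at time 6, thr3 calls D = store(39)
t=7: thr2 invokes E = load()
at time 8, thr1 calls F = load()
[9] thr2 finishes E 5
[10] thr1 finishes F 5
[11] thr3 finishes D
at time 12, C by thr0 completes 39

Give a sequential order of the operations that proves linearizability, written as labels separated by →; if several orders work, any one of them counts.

A → B → E → F → D → C

step 1: A load() → 5 — value 5
step 2: B load() → 5 — value 5
step 3: E load() → 5 — value 5
step 4: F load() → 5 — value 5
step 5: D store(39) — value 39
step 6: C load() → 39 — value 39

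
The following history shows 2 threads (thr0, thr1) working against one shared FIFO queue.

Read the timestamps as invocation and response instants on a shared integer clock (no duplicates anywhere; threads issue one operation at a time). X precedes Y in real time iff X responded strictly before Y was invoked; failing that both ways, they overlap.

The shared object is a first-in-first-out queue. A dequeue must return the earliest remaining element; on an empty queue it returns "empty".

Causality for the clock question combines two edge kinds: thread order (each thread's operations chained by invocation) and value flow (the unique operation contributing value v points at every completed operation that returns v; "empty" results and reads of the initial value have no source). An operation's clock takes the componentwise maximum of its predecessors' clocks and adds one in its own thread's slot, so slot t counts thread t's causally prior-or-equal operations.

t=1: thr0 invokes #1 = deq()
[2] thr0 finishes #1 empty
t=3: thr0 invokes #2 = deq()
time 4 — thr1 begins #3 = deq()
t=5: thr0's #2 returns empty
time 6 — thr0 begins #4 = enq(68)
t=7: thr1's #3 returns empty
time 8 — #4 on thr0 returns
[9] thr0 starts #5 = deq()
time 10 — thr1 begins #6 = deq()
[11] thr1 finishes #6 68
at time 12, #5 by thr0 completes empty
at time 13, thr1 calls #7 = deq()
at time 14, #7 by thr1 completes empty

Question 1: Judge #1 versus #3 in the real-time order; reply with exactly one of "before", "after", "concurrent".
Answer: before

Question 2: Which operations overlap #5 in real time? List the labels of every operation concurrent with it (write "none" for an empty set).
Answer: #6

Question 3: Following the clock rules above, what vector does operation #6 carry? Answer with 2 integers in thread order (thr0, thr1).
Answer: (3, 2)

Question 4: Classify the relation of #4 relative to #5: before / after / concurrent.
Answer: before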